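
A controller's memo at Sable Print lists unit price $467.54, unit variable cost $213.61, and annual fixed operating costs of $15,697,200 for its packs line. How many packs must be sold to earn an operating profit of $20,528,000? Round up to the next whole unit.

142,659 packs

Contribution margin per unit = $467.54 − $213.61 = $253.93.
Units = (FC + target) / CM = ($15,697,200 + $20,528,000) / $253.93 = 142,658.21, so 142,659 packs.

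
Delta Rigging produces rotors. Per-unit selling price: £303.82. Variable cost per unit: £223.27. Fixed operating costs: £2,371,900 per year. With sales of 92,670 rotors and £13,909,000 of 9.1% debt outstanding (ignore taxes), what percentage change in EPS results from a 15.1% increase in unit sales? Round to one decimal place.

+29.5%

At 92,670 units, contribution = 92,670 × £80.55 = £7,464,568.50.
Operating income = contribution − fixed costs = £7,464,568.50 − £2,371,900 = £5,092,668.50.
After interest of £1,265,719.00, pre-tax earnings = £3,826,949.50.
Degree of combined leverage = contribution ÷ (EBIT − I) = £7,464,568.50 ÷ £3,826,949.50 = 1.9505.
%ΔEPS = DCL × %ΔSales = 1.9505 × +15.1% = +29.5%.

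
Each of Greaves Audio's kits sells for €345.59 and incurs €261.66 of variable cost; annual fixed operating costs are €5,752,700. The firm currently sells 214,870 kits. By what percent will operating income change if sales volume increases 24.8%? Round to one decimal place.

Total contribution margin = 214,870 × €83.93 = €18,034,039.10.
Operating income = contribution − fixed costs = €18,034,039.10 − €5,752,700 = €12,281,339.10.
Degree of operating leverage = €18,034,039.10 / €12,281,339.10 = 1.4684.
Operating income changes by 1.4684 × +24.8% = +36.4%.

+36.4%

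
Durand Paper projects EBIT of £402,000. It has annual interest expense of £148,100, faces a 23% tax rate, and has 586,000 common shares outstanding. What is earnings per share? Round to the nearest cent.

Pre-tax income = £402,000 − £148,100.00 = £253,900.00.
After tax at 23%: net income = £253,900.00 × 0.77 = £195,503.00.
Per share: £195,503.00 / 586,000 shares = £0.33.

£0.33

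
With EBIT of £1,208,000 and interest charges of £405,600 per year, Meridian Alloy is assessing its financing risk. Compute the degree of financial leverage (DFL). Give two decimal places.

1.51

Annual interest charges come to £405,600.00.
DFL = EBIT ÷ (EBIT − I) = £1,208,000 ÷ (£1,208,000 − £405,600.00) = £1,208,000 ÷ £802,400.00 = 1.5055.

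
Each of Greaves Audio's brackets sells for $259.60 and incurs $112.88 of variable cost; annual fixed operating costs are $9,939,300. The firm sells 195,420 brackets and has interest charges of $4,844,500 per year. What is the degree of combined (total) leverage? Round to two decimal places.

2.06

Contribution at this volume is 195,420 × $146.72 = $28,672,022.40.
Operating income = contribution − fixed costs = $28,672,022.40 − $9,939,300 = $18,732,722.40. Interest = $4,844,500.00, so EBIT − I = $13,888,222.40.
Degree of total leverage = total CM / (EBIT − interest) = $28,672,022.40 / $13,888,222.40 = 2.0645.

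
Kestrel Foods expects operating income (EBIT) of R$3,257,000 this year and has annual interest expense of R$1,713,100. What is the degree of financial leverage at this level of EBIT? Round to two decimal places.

2.11

Interest = R$1,713,100.00.
DFL = EBIT ÷ (EBIT − I) = R$3,257,000 ÷ (R$3,257,000 − R$1,713,100.00) = R$3,257,000 ÷ R$1,543,900.00 = 2.1096.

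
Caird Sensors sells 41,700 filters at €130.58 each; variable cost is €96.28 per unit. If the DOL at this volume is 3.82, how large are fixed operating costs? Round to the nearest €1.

€1,055,883

At 41,700 units, contribution = 41,700 × €34.30 = €1,430,310.00.
Since DOL = CM ÷ EBIT, EBIT = €1,430,310.00 ÷ 3.82 = €374,426.70.
And FC = contribution − EBIT = €1,430,310.00 − €374,426.70 = €1,055,883.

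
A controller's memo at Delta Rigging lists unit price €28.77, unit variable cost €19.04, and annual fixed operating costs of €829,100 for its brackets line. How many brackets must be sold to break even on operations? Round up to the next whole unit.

Each unit contributes €28.77 − €19.04 = €9.73.
Units to break even: €829,100 ÷ €9.73 = 85,210.69, rounded up to 85,211.

85,211 brackets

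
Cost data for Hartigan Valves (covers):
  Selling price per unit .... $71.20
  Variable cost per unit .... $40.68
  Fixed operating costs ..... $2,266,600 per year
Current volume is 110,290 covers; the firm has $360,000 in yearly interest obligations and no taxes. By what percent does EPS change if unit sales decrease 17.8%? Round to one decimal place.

-81.0%

Contribution at this volume is 110,290 × $30.52 = $3,366,050.80.
EBIT = $3,366,050.80 − $2,266,600 = $1,099,450.80.
Interest = $360,000.00, so EBIT − I = $739,450.80.
Degree of combined leverage = contribution ÷ (EBIT − I) = $3,366,050.80 ÷ $739,450.80 = 4.5521.
EPS therefore changes by 4.5521 × (-17.8%) = -81.0%.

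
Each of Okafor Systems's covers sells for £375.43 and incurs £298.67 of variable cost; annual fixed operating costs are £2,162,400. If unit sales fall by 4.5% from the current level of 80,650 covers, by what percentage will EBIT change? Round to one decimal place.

-6.9%

Contribution at this volume is 80,650 × £76.76 = £6,190,694.00.
EBIT = £6,190,694.00 − £2,162,400 = £4,028,294.00.
DOL = contribution ÷ EBIT = £6,190,694.00 ÷ £4,028,294.00 = 1.5368.
So EBIT moves 1.5368 × (-4.5%) = -6.9%.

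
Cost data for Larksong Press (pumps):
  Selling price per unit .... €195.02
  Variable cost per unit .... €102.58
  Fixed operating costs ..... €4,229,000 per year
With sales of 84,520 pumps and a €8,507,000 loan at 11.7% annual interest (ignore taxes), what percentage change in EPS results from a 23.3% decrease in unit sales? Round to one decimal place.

Total contribution margin = 84,520 × €92.44 = €7,813,028.80.
Operating income = contribution − fixed costs = €7,813,028.80 − €4,229,000 = €3,584,028.80.
After interest of €995,319.00, pre-tax earnings = €2,588,709.80.
DCL = total CM / (EBIT − I) = €7,813,028.80 / €2,588,709.80 = 3.0181.
EPS therefore changes by 3.0181 × (-23.3%) = -70.3%.

-70.3%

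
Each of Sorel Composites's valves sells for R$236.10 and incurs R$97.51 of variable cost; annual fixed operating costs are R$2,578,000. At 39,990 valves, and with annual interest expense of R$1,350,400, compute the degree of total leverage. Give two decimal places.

Contribution at this volume is 39,990 × R$138.59 = R$5,542,214.10.
Subtracting fixed costs: EBIT = R$5,542,214.10 − R$2,578,000 = R$2,964,214.10. Interest = R$1,350,400.00.
DOL = R$5,542,214.10 ÷ R$2,964,214.10 = 1.8697; DFL = R$2,964,214.10 ÷ R$1,613,814.10 = 1.8368.
DCL = DOL × DFL = 1.8697 × 1.8368 = 3.4343.

3.43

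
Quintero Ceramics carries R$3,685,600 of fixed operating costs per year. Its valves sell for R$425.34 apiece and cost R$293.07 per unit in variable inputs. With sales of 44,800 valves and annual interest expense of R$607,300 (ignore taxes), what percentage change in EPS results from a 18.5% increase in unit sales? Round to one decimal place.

At 44,800 units, contribution = 44,800 × R$132.27 = R$5,925,696.00.
Subtracting fixed costs: EBIT = R$5,925,696.00 − R$3,685,600 = R$2,240,096.00.
After interest of R$607,300.00, pre-tax earnings = R$1,632,796.00.
Degree of combined leverage = contribution ÷ (EBIT − I) = R$5,925,696.00 ÷ R$1,632,796.00 = 3.6292.
%ΔEPS = DCL × %ΔSales = 3.6292 × +18.5% = +67.1%.

+67.1%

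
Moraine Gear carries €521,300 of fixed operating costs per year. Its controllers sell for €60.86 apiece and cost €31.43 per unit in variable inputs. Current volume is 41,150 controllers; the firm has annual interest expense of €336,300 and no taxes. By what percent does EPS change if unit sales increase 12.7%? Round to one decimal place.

+43.5%

Contribution at this volume is 41,150 × €29.43 = €1,211,044.50.
Operating income = contribution − fixed costs = €1,211,044.50 − €521,300 = €689,744.50.
Interest = €336,300.00, so EBIT − I = €353,444.50.
DCL = total CM / (EBIT − I) = €1,211,044.50 / €353,444.50 = 3.4264.
EPS therefore changes by 3.4264 × (+12.7%) = +43.5%.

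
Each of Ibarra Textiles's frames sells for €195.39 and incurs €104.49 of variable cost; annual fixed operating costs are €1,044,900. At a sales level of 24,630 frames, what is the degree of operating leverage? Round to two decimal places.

1.88

Contribution at this volume is 24,630 × €90.90 = €2,238,867.00.
Subtracting fixed costs: EBIT = €2,238,867.00 − €1,044,900 = €1,193,967.00.
Degree of operating leverage = €2,238,867.00 / €1,193,967.00 = 1.8751.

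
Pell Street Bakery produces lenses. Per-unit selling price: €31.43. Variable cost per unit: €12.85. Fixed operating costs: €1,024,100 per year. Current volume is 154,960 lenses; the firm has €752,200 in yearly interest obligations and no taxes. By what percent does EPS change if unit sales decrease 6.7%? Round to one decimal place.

At 154,960 units, contribution = 154,960 × €18.58 = €2,879,156.80.
Subtracting fixed costs: EBIT = €2,879,156.80 − €1,024,100 = €1,855,056.80.
Interest = €752,200.00, so EBIT − I = €1,102,856.80.
DCL = total CM / (EBIT − I) = €2,879,156.80 / €1,102,856.80 = 2.6106.
EPS therefore changes by 2.6106 × (-6.7%) = -17.5%.

-17.5%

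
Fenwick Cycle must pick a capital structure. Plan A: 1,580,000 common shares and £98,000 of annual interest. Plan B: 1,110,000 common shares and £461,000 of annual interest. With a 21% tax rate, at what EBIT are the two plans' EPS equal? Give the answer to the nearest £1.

£1,318,298

At indifference, (EBIT − 98,000)(1 − t)/1,580,000 = (EBIT − 461,000)(1 − t)/1,110,000.
The (1 − t) factor cancels: (EBIT − 98,000) × 1,110,000 = (EBIT − 461,000) × 1,580,000.
EBIT × (1,580,000 − 1,110,000) = 461,000 × 1,580,000 − 98,000 × 1,110,000 = 619,600,000,000, so EBIT = 619,600,000,000 ÷ 470,000 = 1,318,297.87.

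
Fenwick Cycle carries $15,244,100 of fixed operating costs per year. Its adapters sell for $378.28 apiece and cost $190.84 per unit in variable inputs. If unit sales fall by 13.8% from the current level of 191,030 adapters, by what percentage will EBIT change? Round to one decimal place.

-24.0%

Total contribution margin = 191,030 × $187.44 = $35,806,663.20.
Subtracting fixed costs: EBIT = $35,806,663.20 − $15,244,100 = $20,562,563.20.
DOL = contribution ÷ EBIT = $35,806,663.20 ÷ $20,562,563.20 = 1.7414.
Operating income changes by 1.7414 × -13.8% = -24.0%.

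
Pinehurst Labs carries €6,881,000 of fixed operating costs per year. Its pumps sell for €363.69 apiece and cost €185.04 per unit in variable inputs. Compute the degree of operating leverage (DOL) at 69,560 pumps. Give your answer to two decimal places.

2.24

At 69,560 units, contribution = 69,560 × €178.65 = €12,426,894.00.
Subtracting fixed costs: EBIT = €12,426,894.00 − €6,881,000 = €5,545,894.00.
DOL = contribution ÷ EBIT = €12,426,894.00 ÷ €5,545,894.00 = 2.2407.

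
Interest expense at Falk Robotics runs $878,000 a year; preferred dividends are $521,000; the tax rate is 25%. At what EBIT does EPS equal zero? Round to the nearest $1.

Preferred dividends are paid after tax, so their pre-tax equivalent is $521,000 ÷ (1 − 0.25) = $694,666.67.
EPS = 0 when EBIT covers interest plus the pre-tax preferred burden: $878,000 + $694,666.67 = $1,572,666.67.

$1,572,667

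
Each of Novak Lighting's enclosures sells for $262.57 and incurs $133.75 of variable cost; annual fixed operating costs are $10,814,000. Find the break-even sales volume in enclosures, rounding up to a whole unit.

83,947 enclosures

Each unit contributes $262.57 − $133.75 = $128.82.
Break-even volume = fixed costs ÷ CM per unit = $10,814,000 ÷ $128.82 = 83,946.59, so 83,947 enclosures.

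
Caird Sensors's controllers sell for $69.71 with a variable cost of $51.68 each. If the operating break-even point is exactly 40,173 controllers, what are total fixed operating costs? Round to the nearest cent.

Unit CM = price − variable cost = $69.71 − $51.68 = $18.03.
Since BE = FC / CM, FC = 40,173 × $18.03 = $724,319.19.

$724,319.19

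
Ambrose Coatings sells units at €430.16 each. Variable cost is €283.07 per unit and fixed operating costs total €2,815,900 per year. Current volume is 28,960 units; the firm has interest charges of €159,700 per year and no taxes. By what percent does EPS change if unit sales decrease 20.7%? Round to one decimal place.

-68.7%

At 28,960 units, contribution = 28,960 × €147.09 = €4,259,726.40.
Operating income = contribution − fixed costs = €4,259,726.40 − €2,815,900 = €1,443,826.40.
After interest of €159,700.00, pre-tax earnings = €1,284,126.40.
DCL = total CM / (EBIT − I) = €4,259,726.40 / €1,284,126.40 = 3.3172.
%ΔEPS = DCL × %ΔSales = 3.3172 × -20.7% = -68.7%.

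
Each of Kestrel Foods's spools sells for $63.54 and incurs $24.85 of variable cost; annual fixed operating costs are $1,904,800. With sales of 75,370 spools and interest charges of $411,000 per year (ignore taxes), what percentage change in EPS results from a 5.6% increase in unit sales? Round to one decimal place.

+27.2%

Contribution at this volume is 75,370 × $38.69 = $2,916,065.30.
Subtracting fixed costs: EBIT = $2,916,065.30 − $1,904,800 = $1,011,265.30.
Interest = $411,000.00, so EBIT − I = $600,265.30.
DCL = total CM / (EBIT − I) = $2,916,065.30 / $600,265.30 = 4.8580.
EPS therefore changes by 4.8580 × (+5.6%) = +27.2%.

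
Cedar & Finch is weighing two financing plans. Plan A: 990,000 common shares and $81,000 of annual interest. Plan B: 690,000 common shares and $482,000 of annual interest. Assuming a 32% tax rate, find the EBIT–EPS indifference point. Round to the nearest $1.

$1,404,300

At indifference, (EBIT − 81,000)(1 − t)/990,000 = (EBIT − 482,000)(1 − t)/690,000.
The (1 − t) factor cancels: (EBIT − 81,000) × 690,000 = (EBIT − 482,000) × 990,000.
Solving, EBIT = (482,000·990,000 − 81,000·690,000) / (990,000 − 690,000) = 421,290,000,000 / 300,000 = 1,404,300.00.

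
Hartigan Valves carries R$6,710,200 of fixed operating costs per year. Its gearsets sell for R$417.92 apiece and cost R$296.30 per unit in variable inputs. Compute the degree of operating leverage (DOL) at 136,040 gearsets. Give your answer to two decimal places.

Total contribution margin = 136,040 × R$121.62 = R$16,545,184.80.
EBIT = R$16,545,184.80 − R$6,710,200 = R$9,834,984.80.
DOL = contribution ÷ EBIT = R$16,545,184.80 ÷ R$9,834,984.80 = 1.6823.

1.68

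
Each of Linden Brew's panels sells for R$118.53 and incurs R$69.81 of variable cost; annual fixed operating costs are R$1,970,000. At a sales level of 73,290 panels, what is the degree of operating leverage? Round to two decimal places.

At 73,290 units, contribution = 73,290 × R$48.72 = R$3,570,688.80.
Subtracting fixed costs: EBIT = R$3,570,688.80 − R$1,970,000 = R$1,600,688.80.
DOL = contribution ÷ EBIT = R$3,570,688.80 ÷ R$1,600,688.80 = 2.2307.

2.23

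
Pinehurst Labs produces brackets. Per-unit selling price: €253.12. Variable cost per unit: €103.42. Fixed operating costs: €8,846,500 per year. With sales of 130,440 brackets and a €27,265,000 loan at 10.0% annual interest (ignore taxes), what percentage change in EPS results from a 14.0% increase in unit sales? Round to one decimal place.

Total contribution margin = 130,440 × €149.70 = €19,526,868.00.
EBIT = €19,526,868.00 − €8,846,500 = €10,680,368.00.
After interest of €2,726,500.00, pre-tax earnings = €7,953,868.00.
DCL = total CM / (EBIT − I) = €19,526,868.00 / €7,953,868.00 = 2.4550.
%ΔEPS = DCL × %ΔSales = 2.4550 × +14.0% = +34.4%.

+34.4%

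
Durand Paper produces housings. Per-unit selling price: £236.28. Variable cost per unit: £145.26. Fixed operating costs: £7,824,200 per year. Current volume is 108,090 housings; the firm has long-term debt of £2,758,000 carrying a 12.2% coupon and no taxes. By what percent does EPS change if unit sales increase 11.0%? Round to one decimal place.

+64.5%

At 108,090 units, contribution = 108,090 × £91.02 = £9,838,351.80.
EBIT = £9,838,351.80 − £7,824,200 = £2,014,151.80.
Interest = £336,476.00, so EBIT − I = £1,677,675.80.
DCL = total CM / (EBIT − I) = £9,838,351.80 / £1,677,675.80 = 5.8643.
%ΔEPS = DCL × %ΔSales = 5.8643 × +11.0% = +64.5%.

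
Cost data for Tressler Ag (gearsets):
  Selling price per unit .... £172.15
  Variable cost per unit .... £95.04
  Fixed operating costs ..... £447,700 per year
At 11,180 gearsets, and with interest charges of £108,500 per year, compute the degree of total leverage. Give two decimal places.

2.82

Total contribution margin = 11,180 × £77.11 = £862,089.80.
Subtracting fixed costs: EBIT = £862,089.80 − £447,700 = £414,389.80. Interest = £108,500.00, so EBIT − I = £305,889.80.
Degree of total leverage = total CM / (EBIT − interest) = £862,089.80 / £305,889.80 = 2.8183.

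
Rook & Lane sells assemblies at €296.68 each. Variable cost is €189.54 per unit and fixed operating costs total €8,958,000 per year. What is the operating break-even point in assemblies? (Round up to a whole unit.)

Each unit contributes €296.68 − €189.54 = €107.14.
Break-even Q = €8,958,000 / €107.14 = 83,610.23 → 83,611 assemblies.

83,611 assemblies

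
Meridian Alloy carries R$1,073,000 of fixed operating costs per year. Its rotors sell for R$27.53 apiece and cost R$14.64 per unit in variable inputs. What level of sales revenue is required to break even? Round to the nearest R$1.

Contribution margin per unit = R$27.53 − R$14.64 = R$12.89, a CM ratio of R$12.89 ÷ R$27.53 = 0.4682.
Break-even revenue = fixed costs × price ÷ CM = R$1,073,000 × R$27.53 ÷ R$12.89 = R$2,291,675.

R$2,291,675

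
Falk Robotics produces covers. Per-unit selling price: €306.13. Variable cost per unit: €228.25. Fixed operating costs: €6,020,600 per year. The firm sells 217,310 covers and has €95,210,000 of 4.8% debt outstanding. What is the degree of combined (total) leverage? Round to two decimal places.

At 217,310 units, contribution = 217,310 × €77.88 = €16,924,102.80.
Operating income = contribution − fixed costs = €16,924,102.80 − €6,020,600 = €10,903,502.80. Interest = €4,570,080.00, so EBIT − I = €6,333,422.80.
Degree of total leverage = total CM / (EBIT − interest) = €16,924,102.80 / €6,333,422.80 = 2.6722.

2.67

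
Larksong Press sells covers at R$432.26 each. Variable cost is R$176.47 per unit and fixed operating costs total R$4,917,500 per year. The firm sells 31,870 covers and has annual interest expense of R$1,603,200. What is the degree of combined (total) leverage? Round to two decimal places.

5.00

Total contribution margin = 31,870 × R$255.79 = R$8,152,027.30.
EBIT = R$8,152,027.30 − R$4,917,500 = R$3,234,527.30. Interest = R$1,603,200.00, so EBIT − I = R$1,631,327.30.
Degree of total leverage = total CM / (EBIT − interest) = R$8,152,027.30 / R$1,631,327.30 = 4.9972.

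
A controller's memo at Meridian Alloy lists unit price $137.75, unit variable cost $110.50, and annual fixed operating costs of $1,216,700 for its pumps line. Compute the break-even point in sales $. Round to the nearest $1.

$6,150,474

CM per unit = $137.75 − $110.50 = $27.25; CM ratio = $27.25 / $137.75 = 0.1978.
Break-even sales = FC ÷ CM ratio = $1,216,700 × $137.75 / $27.25 = $6,150,474.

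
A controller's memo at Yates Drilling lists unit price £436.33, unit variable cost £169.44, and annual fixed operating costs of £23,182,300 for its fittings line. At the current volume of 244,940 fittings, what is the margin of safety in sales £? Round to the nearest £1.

£68,974,663

Contribution margin per unit = £436.33 − £169.44 = £266.89. Break-even units = £23,182,300 ÷ £266.89 = 86,860.88; break-even revenue = 86,860.88 × £436.33 = £37,900,007.34.
Current sales = 244,940 × £436.33 = £106,874,670.20.
Margin of safety = £106,874,670.20 − £37,900,007.34 = £68,974,663.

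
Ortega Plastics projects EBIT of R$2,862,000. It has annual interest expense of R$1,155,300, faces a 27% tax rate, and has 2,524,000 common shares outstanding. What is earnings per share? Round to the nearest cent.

R$0.49

Pre-tax income = R$2,862,000 − R$1,155,300.00 = R$1,706,700.00.
Net income = R$1,706,700.00 × (1 − 0.27) = R$1,245,891.00.
Per share: R$1,245,891.00 / 2,524,000 shares = R$0.49.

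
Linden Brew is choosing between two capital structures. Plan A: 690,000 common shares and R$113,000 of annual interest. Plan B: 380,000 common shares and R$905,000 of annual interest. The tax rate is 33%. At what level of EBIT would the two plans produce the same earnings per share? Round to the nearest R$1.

R$1,875,839

At indifference, (EBIT − 113,000)(1 − t)/690,000 = (EBIT − 905,000)(1 − t)/380,000.
The (1 − t) factor cancels: (EBIT − 113,000) × 380,000 = (EBIT − 905,000) × 690,000.
EBIT × (690,000 − 380,000) = 905,000 × 690,000 − 113,000 × 380,000 = 581,510,000,000, so EBIT = 581,510,000,000 ÷ 310,000 = 1,875,838.71.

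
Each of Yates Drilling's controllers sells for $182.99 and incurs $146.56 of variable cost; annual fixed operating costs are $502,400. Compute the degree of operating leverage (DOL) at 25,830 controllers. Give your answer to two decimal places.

At 25,830 units, contribution = 25,830 × $36.43 = $940,986.90.
Operating income = contribution − fixed costs = $940,986.90 − $502,400 = $438,586.90.
DOL = contribution ÷ EBIT = $940,986.90 ÷ $438,586.90 = 2.1455.

2.15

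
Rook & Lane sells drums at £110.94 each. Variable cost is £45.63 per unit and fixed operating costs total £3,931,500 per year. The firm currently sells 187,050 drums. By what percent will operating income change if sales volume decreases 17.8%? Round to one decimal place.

-26.2%

Contribution at this volume is 187,050 × £65.31 = £12,216,235.50.
Subtracting fixed costs: EBIT = £12,216,235.50 − £3,931,500 = £8,284,735.50.
DOL = contribution ÷ EBIT = £12,216,235.50 ÷ £8,284,735.50 = 1.4745.
So EBIT moves 1.4745 × (-17.8%) = -26.2%.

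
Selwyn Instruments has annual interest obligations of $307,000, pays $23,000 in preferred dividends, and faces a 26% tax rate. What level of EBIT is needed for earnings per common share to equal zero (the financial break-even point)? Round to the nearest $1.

Grossing the preferred dividend up to pre-tax terms: $23,000 / (1 − 0.26) = $31,081.08.
EPS = 0 when EBIT covers interest plus the pre-tax preferred burden: $307,000 + $31,081.08 = $338,081.08.

$338,081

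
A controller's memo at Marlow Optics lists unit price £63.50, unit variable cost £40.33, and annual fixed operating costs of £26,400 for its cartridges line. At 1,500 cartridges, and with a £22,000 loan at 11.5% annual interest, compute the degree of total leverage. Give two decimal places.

Contribution at this volume is 1,500 × £23.17 = £34,755.00.
Operating income = contribution − fixed costs = £34,755.00 − £26,400 = £8,355.00. Interest = £2,530.00, so EBIT − I = £5,825.00.
DCL = contribution ÷ (EBIT − I) = £34,755.00 ÷ £5,825.00 = 5.9665.

5.97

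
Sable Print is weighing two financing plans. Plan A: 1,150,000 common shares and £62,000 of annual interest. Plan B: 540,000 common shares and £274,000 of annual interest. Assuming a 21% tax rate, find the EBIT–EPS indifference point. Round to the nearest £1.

£461,672

Set EPS_A = EPS_B: (EBIT − £62,000)(1 − 0.21) ÷ 1,150,000 = (EBIT − £274,000)(1 − 0.21) ÷ 540,000.
The (1 − t) factor cancels: (EBIT − 62,000) × 540,000 = (EBIT − 274,000) × 1,150,000.
EBIT × (1,150,000 − 540,000) = 274,000 × 1,150,000 − 62,000 × 540,000 = 281,620,000,000, so EBIT = 281,620,000,000 ÷ 610,000 = 461,672.13.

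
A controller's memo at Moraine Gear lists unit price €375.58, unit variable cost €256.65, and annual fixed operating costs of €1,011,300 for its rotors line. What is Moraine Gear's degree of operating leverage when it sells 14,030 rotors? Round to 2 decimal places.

Contribution at this volume is 14,030 × €118.93 = €1,668,587.90.
Subtracting fixed costs: EBIT = €1,668,587.90 − €1,011,300 = €657,287.90.
DOL = contribution ÷ EBIT = €1,668,587.90 ÷ €657,287.90 = 2.5386.

2.54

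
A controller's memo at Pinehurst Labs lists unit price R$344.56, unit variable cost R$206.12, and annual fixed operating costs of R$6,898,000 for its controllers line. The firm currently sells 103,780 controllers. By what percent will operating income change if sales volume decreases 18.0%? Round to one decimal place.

Total contribution margin = 103,780 × R$138.44 = R$14,367,303.20.
Subtracting fixed costs: EBIT = R$14,367,303.20 − R$6,898,000 = R$7,469,303.20.
DOL = contribution ÷ EBIT = R$14,367,303.20 ÷ R$7,469,303.20 = 1.9235.
So EBIT moves 1.9235 × (-18.0%) = -34.6%.

-34.6%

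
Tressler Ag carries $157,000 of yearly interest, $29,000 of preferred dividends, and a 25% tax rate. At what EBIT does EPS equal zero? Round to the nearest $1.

Preferred dividends are paid after tax, so their pre-tax equivalent is $29,000 ÷ (1 − 0.25) = $38,666.67.
Financial break-even EBIT = interest + D_p ÷ (1 − t) = $157,000 + $38,666.67 = $195,666.67.

$195,667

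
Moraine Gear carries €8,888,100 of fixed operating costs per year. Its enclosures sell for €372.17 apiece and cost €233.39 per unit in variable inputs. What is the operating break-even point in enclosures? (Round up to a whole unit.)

64,045 enclosures

Contribution margin per unit = €372.17 − €233.39 = €138.78.
Units to break even: €8,888,100 ÷ €138.78 = 64,044.53, rounded up to 64,045.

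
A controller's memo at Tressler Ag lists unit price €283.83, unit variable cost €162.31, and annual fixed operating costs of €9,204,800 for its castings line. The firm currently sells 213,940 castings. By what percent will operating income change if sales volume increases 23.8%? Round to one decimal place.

+36.8%

Total contribution margin = 213,940 × €121.52 = €25,997,988.80.
Operating income = contribution − fixed costs = €25,997,988.80 − €9,204,800 = €16,793,188.80.
So DOL = total CM / EBIT = €25,997,988.80 / €16,793,188.80 = 1.5481.
%ΔEBIT = DOL × %ΔSales = 1.5481 × +23.8% = +36.8%.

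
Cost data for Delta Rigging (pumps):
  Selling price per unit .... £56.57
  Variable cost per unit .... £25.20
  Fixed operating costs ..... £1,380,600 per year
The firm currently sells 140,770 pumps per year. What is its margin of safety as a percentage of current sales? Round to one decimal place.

68.7%

Contribution margin per unit = £56.57 − £25.20 = £31.37. Break-even units = £1,380,600 ÷ £31.37 = 44,010.20; break-even revenue = 44,010.20 × £56.57 = £2,489,657.06.
Current sales = 140,770 × £56.57 = £7,963,358.90.
Margin of safety = (£7,963,358.90 − £2,489,657.06) ÷ £7,963,358.90 = 68.7%.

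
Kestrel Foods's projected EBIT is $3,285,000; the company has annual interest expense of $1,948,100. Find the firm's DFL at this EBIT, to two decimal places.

Annual interest charges come to $1,948,100.00.
DFL = EBIT ÷ (EBIT − I) = $3,285,000 ÷ ($3,285,000 − $1,948,100.00) = $3,285,000 ÷ $1,336,900.00 = 2.4572.

2.46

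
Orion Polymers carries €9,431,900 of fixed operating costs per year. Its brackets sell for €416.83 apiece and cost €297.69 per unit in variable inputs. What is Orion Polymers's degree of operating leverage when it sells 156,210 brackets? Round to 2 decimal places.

Contribution at this volume is 156,210 × €119.14 = €18,610,859.40.
EBIT = €18,610,859.40 − €9,431,900 = €9,178,959.40.
DOL = contribution ÷ EBIT = €18,610,859.40 ÷ €9,178,959.40 = 2.0276.

2.03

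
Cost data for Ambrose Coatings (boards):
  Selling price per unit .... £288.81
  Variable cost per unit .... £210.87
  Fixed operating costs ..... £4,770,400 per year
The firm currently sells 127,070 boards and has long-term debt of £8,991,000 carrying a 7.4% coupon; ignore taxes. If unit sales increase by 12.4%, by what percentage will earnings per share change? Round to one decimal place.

Contribution at this volume is 127,070 × £77.94 = £9,903,835.80.
EBIT = £9,903,835.80 − £4,770,400 = £5,133,435.80.
Interest = £665,334.00, so EBIT − I = £4,468,101.80.
Degree of combined leverage = contribution ÷ (EBIT − I) = £9,903,835.80 ÷ £4,468,101.80 = 2.2166.
%ΔEPS = DCL × %ΔSales = 2.2166 × +12.4% = +27.5%.

+27.5%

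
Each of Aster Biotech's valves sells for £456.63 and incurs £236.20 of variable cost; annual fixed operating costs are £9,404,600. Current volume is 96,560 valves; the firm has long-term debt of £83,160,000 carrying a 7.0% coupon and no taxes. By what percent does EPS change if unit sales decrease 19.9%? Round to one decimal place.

Contribution at this volume is 96,560 × £220.43 = £21,284,720.80.
EBIT = £21,284,720.80 − £9,404,600 = £11,880,120.80.
Interest = £5,821,200.00, so EBIT − I = £6,058,920.80.
DCL = total CM / (EBIT − I) = £21,284,720.80 / £6,058,920.80 = 3.5130.
EPS therefore changes by 3.5130 × (-19.9%) = -69.9%.

-69.9%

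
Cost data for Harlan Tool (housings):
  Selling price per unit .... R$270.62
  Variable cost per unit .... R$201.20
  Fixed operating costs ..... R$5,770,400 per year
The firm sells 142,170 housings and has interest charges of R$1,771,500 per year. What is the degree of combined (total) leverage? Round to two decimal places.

4.24

At 142,170 units, contribution = 142,170 × R$69.42 = R$9,869,441.40.
EBIT = R$9,869,441.40 − R$5,770,400 = R$4,099,041.40. Interest = R$1,771,500.00.
DOL = R$9,869,441.40 ÷ R$4,099,041.40 = 2.4077; DFL = R$4,099,041.40 ÷ R$2,327,541.40 = 1.7611.
DCL = DOL × DFL = 2.4077 × 1.7611 = 4.2402.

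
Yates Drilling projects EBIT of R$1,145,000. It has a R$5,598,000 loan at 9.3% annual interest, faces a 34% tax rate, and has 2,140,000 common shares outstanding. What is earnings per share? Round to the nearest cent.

R$0.19

Interest = R$520,614.00, so EBT = R$1,145,000 − R$520,614.00 = R$624,386.00.
After tax at 34%: net income = R$624,386.00 × 0.66 = R$412,094.76.
Per share: R$412,094.76 / 2,140,000 shares = R$0.19.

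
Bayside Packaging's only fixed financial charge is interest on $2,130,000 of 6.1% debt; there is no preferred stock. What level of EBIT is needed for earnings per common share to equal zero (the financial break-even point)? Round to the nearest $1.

$129,930

Annual interest = 6.1% × $2,130,000 = $129,930.00.
With no preferred dividends, EPS = 0 when EBIT exactly covers interest, so the financial break-even EBIT is $129,930.00.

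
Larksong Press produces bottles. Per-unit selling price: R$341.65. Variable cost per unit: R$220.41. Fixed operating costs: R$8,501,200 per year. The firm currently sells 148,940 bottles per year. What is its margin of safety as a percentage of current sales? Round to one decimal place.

Unit CM = price − variable cost = R$341.65 − R$220.41 = R$121.24. Break-even units = R$8,501,200 ÷ R$121.24 = 70,118.77; break-even revenue = 70,118.77 × R$341.65 = R$23,956,078.69.
Actual sales revenue = 148,940 × R$341.65 = R$50,885,351.00.
Margin of safety = (R$50,885,351.00 − R$23,956,078.69) ÷ R$50,885,351.00 = 52.9%.

52.9%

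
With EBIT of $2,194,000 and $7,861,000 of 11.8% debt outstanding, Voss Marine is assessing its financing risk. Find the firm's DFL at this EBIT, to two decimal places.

Interest = $927,598.00.
Degree of financial leverage = EBIT / (EBIT − interest) = $2,194,000 / $1,266,402.00 = 1.7325.

1.73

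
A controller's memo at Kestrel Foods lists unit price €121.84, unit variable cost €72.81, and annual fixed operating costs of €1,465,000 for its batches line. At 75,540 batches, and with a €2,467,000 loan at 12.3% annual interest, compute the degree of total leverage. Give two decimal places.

At 75,540 units, contribution = 75,540 × €49.03 = €3,703,726.20.
Operating income = contribution − fixed costs = €3,703,726.20 − €1,465,000 = €2,238,726.20. Interest = €303,441.00.
DOL = €3,703,726.20 ÷ €2,238,726.20 = 1.6544; DFL = €2,238,726.20 ÷ €1,935,285.20 = 1.1568.
DCL = DOL × DFL = 1.6544 × 1.1568 = 1.9138.

1.91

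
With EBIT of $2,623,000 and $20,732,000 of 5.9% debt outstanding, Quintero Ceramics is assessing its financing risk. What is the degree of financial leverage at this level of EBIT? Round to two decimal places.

Annual interest charges come to $1,223,188.00.
DFL = EBIT ÷ (EBIT − I) = $2,623,000 ÷ ($2,623,000 − $1,223,188.00) = $2,623,000 ÷ $1,399,812.00 = 1.8738.

1.87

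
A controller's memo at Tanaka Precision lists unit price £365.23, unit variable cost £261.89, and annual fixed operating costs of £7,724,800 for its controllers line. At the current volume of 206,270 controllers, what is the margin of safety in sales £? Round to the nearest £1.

Contribution margin per unit = £365.23 − £261.89 = £103.34. Break-even units = £7,724,800 ÷ £103.34 = 74,751.31; break-even revenue = 74,751.31 × £365.23 = £27,301,419.62.
Actual sales revenue = 206,270 × £365.23 = £75,335,992.10.
Margin of safety = £75,335,992.10 − £27,301,419.62 = £48,034,572.

£48,034,572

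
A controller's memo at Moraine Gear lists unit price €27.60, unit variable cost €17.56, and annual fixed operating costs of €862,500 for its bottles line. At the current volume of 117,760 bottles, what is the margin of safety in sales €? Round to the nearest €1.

€879,160

Unit CM = price − variable cost = €27.60 − €17.56 = €10.04. Break-even units = €862,500 ÷ €10.04 = 85,906.37; break-even revenue = 85,906.37 × €27.60 = €2,371,015.94.
Actual sales revenue = 117,760 × €27.60 = €3,250,176.00.
Margin of safety = €3,250,176.00 − €2,371,015.94 = €879,160.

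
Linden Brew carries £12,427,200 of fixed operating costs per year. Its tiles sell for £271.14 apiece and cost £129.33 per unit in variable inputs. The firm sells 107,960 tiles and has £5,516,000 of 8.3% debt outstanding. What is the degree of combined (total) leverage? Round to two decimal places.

6.31

Total contribution margin = 107,960 × £141.81 = £15,309,807.60.
Operating income = contribution − fixed costs = £15,309,807.60 − £12,427,200 = £2,882,607.60. Interest = £457,828.00.
DOL = £15,309,807.60 ÷ £2,882,607.60 = 5.3111; DFL = £2,882,607.60 ÷ £2,424,779.60 = 1.1888.
Combined leverage = 5.3111 × 1.1888 = 6.3138.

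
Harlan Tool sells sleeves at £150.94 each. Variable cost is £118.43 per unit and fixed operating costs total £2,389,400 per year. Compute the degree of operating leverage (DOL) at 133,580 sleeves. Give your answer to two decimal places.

2.22

Contribution at this volume is 133,580 × £32.51 = £4,342,685.80.
Subtracting fixed costs: EBIT = £4,342,685.80 − £2,389,400 = £1,953,285.80.
Degree of operating leverage = £4,342,685.80 / £1,953,285.80 = 2.2233.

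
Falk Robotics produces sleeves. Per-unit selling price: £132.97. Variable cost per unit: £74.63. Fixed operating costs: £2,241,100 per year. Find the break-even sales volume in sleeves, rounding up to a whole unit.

Each unit contributes £132.97 − £74.63 = £58.34.
Break-even volume = fixed costs ÷ CM per unit = £2,241,100 ÷ £58.34 = 38,414.47, so 38,415 sleeves.

38,415 sleeves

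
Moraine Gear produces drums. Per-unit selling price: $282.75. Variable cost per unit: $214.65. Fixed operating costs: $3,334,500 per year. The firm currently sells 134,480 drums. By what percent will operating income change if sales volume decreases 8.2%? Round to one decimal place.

-12.9%

At 134,480 units, contribution = 134,480 × $68.10 = $9,158,088.00.
Subtracting fixed costs: EBIT = $9,158,088.00 − $3,334,500 = $5,823,588.00.
Degree of operating leverage = $9,158,088.00 / $5,823,588.00 = 1.5726.
So EBIT moves 1.5726 × (-8.2%) = -12.9%.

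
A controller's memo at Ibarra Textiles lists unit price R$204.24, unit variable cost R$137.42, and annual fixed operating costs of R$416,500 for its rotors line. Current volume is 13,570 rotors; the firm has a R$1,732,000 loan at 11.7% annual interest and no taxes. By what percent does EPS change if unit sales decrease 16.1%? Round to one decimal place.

At 13,570 units, contribution = 13,570 × R$66.82 = R$906,747.40.
Operating income = contribution − fixed costs = R$906,747.40 − R$416,500 = R$490,247.40.
Interest = R$202,644.00, so EBIT − I = R$287,603.40.
Degree of combined leverage = contribution ÷ (EBIT − I) = R$906,747.40 ÷ R$287,603.40 = 3.1528.
%ΔEPS = DCL × %ΔSales = 3.1528 × -16.1% = -50.8%.

-50.8%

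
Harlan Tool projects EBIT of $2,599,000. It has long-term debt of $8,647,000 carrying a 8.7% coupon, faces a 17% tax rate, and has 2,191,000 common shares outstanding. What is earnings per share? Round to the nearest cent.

$0.70

Pre-tax income = $2,599,000 − $752,289.00 = $1,846,711.00.
Net income = $1,846,711.00 × (1 − 0.17) = $1,532,770.13.
EPS = $1,532,770.13 ÷ 2,191,000 = $0.70.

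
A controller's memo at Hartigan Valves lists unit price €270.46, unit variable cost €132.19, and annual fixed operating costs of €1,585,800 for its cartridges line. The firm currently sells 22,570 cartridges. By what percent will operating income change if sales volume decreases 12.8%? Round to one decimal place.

-26.0%

Total contribution margin = 22,570 × €138.27 = €3,120,753.90.
Subtracting fixed costs: EBIT = €3,120,753.90 − €1,585,800 = €1,534,953.90.
Degree of operating leverage = €3,120,753.90 / €1,534,953.90 = 2.0331.
So EBIT moves 2.0331 × (-12.8%) = -26.0%.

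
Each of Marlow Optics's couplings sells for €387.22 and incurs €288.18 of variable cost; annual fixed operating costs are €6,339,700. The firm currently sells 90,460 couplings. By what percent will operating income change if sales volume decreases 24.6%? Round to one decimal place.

Contribution at this volume is 90,460 × €99.04 = €8,959,158.40.
Operating income = contribution − fixed costs = €8,959,158.40 − €6,339,700 = €2,619,458.40.
DOL = contribution ÷ EBIT = €8,959,158.40 ÷ €2,619,458.40 = 3.4202.
Operating income changes by 3.4202 × -24.6% = -84.1%.

-84.1%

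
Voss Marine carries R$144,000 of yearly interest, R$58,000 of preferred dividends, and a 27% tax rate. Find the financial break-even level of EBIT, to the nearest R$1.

Preferred dividends are paid after tax, so their pre-tax equivalent is R$58,000 ÷ (1 − 0.27) = R$79,452.05.
Financial break-even EBIT = interest + D_p ÷ (1 − t) = R$144,000 + R$79,452.05 = R$223,452.05.

R$223,452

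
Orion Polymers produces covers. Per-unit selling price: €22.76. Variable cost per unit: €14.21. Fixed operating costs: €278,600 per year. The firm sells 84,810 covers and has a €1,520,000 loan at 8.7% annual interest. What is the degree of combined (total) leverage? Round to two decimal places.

2.31

At 84,810 units, contribution = 84,810 × €8.55 = €725,125.50.
EBIT = €725,125.50 − €278,600 = €446,525.50. Interest = €132,240.00, so EBIT − I = €314,285.50.
DCL = contribution ÷ (EBIT − I) = €725,125.50 ÷ €314,285.50 = 2.3072.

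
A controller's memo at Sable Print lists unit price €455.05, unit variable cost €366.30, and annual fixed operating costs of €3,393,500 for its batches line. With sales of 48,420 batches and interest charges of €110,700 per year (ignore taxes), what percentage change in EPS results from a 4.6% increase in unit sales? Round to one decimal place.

Total contribution margin = 48,420 × €88.75 = €4,297,275.00.
Subtracting fixed costs: EBIT = €4,297,275.00 − €3,393,500 = €903,775.00.
Interest = €110,700.00, so EBIT − I = €793,075.00.
DCL = total CM / (EBIT − I) = €4,297,275.00 / €793,075.00 = 5.4185.
%ΔEPS = DCL × %ΔSales = 5.4185 × +4.6% = +24.9%.

+24.9%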